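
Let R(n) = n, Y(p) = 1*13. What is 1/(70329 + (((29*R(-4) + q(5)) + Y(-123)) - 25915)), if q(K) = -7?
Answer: 1/44304 ≈ 2.2571e-5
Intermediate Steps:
Y(p) = 13
1/(70329 + (((29*R(-4) + q(5)) + Y(-123)) - 25915)) = 1/(70329 + (((29*(-4) - 7) + 13) - 25915)) = 1/(70329 + (((-116 - 7) + 13) - 25915)) = 1/(70329 + ((-123 + 13) - 25915)) = 1/(70329 + (-110 - 25915)) = 1/(70329 - 26025) = 1/44304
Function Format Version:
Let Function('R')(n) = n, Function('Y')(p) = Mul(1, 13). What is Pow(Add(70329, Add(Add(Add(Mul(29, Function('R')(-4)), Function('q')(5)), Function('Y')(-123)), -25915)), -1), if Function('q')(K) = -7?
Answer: Rational(1, 44304) ≈ 2.2571e-5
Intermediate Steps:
Function('Y')(p) = 13
Pow(Add(70329, Add(Add(Add(Mul(29, Function('R')(-4)), Function('q')(5)), Function('Y')(-123)), -25915)), -1) = Pow(Add(70329, Add(Add(Add(Mul(29, -4), -7), 13), -25915)), -1) = Pow(Add(70329, Add(Add(Add(-116, -7), 13), -25915)), -1) = Pow(Add(70329, Add(Add(-123, 13), -25915)), -1) = Pow(Add(70329, Add(-110, -25915)), -1) = Pow(Add(70329, -26025), -1) = Pow(44304, -1) = Rational(1, 44304)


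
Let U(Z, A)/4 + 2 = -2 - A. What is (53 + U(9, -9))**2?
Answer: 5329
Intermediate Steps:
U(Z, A) = -16 - 4*A (U(Z, A) = -8 + 4*(-2 - A) = -8 + (-8 - 4*A) = -16 - 4*A)
(53 + U(9, -9))**2 = (53 + (-16 - 4*(-9)))**2 = (53 + (-16 + 36))**2 = (53 + 20)**2 = 73**2 = 5329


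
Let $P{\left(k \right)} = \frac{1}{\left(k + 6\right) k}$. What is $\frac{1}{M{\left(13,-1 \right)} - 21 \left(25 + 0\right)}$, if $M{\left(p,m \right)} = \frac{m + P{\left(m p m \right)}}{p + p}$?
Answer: $- \frac{3211}{1685898} \approx -0.0019046$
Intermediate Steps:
$P{\left(k \right)} = \frac{1}{k \left(6 + k\right)}$ ($P{\left(k \right)} = \frac{1}{\left(6 + k\right) k} = \frac{1}{k \left(6 + k\right)}$)
$M{\left(p,m \right)} = \frac{m + \frac{1}{m^{2} p \left(6 + p m^{2}\right)}}{2 p}$ ($M{\left(p,m \right)} = \frac{m + \frac{1}{m p m \left(6 + m p m\right)}}{p + p} = \frac{m + \frac{1}{p m^{2} \left(6 + p m^{2}\right)}}{2 p} = \left(m + \frac{\frac{1}{m^{2}} \frac{1}{p}}{6 + p m^{2}}\right) \frac{1}{2 p} = \left(m + \frac{1}{m^{2} p \left(6 + p m^{2}\right)}\right) \frac{1}{2 p} = \frac{m + \frac{1}{m^{2} p \left(6 + p m^{2}\right)}}{2 p}$)
$\frac{1}{M{\left(13,-1 \right)} - 21 \left(25 + 0\right)} = \frac{1}{\frac{1 + 13 \left(-1\right)^{3} \left(6 + 13 \left(-1\right)^{2}\right)}{2 \cdot 1 \cdot 169 \left(6 + 13 \left(-1\right)^{2}\right)} - 21 \left(25 + 0\right)} = \frac{1}{\frac{1}{2} \cdot 1 \cdot \frac{1}{169} \frac{1}{6 + 13 \cdot 1} \left(1 + 13 \left(-1\right) \left(6 + 13 \cdot 1\right)\right) - 525} = \frac{1}{\frac{1}{2} \cdot 1 \cdot \frac{1}{169} \frac{1}{6 + 13} \left(1 + 13 \left(-1\right) \left(6 + 13\right)\right) - 525} = \frac{1}{\frac{1}{2} \cdot 1 \cdot \frac{1}{169} \cdot \frac{1}{19} \left(1 + 13 \left(-1\right) 19\right) - 525} = \frac{1}{\frac{1}{2} \cdot 1 \cdot \frac{1}{169} \cdot \frac{1}{19} \left(1 - 247\right) - 525} = \frac{1}{\frac{1}{2} \cdot 1 \cdot \frac{1}{169} \cdot \frac{1}{19} \left(-246\right) - 525} = \frac{1}{- \frac{123}{3211} - 525} = \frac{1}{- \frac{1685898}{3211}} = - \frac{3211}{1685898}$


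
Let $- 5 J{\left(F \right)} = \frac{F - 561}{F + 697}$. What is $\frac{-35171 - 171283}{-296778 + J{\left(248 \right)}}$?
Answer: $\frac{975495150}{1402275737} \approx 0.69565$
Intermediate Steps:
$J{\left(F \right)} = - \frac{-561 + F}{5 \left(697 + F\right)}$ ($J{\left(F \right)} = - \frac{\left(F - 561\right) \frac{1}{F + 697}}{5} = - \frac{\left(-561 + F\right) \frac{1}{697 + F}}{5} = - \frac{\frac{1}{697 + F} \left(-561 + F\right)}{5} = - \frac{-561 + F}{5 \left(697 + F\right)}$)
$\frac{-35171 - 171283}{-296778 + J{\left(248 \right)}} = \frac{-35171 - 171283}{-296778 + \frac{561 - 248}{5 \left(697 + 248\right)}} = - \frac{206454}{-296778 + \frac{561 - 248}{5 \cdot 945}} = - \frac{206454}{-296778 + \frac{1}{5} \cdot \frac{1}{945} \cdot 313} = - \frac{206454}{-296778 + \frac{313}{4725}} = - \frac{206454}{- \frac{1402275737}{4725}} = \left(-206454\right) \left(- \frac{4725}{1402275737}\right) = \frac{975495150}{1402275737}$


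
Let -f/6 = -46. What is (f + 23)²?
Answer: 89401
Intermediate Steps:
f = 276 (f = -6*(-46) = 276)
(f + 23)² = (276 + 23)² = 299² = 89401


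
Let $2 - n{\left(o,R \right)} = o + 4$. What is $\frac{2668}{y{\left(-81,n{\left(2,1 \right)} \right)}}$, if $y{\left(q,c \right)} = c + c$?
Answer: $- \frac{667}{2} \approx -333.5$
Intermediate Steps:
$n{\left(o,R \right)} = -2 - o$ ($n{\left(o,R \right)} = 2 - \left(o + 4\right) = 2 - \left(4 + o\right) = -2 - o$)
$y{\left(q,c \right)} = 2 c$
$\frac{2668}{y{\left(-81,n{\left(2,1 \right)} \right)}} = \frac{2668}{2 \left(-2 - 2\right)} = \frac{2668}{2 \left(-4\right)} = \frac{2668}{-8} = 2668 \left(- \frac{1}{8}\right) = - \frac{667}{2}$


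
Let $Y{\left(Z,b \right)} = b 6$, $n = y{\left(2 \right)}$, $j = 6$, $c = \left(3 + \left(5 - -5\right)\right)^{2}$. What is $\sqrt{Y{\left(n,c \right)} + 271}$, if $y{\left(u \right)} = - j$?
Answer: $\sqrt{1285} \approx 35.847$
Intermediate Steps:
$c = 169$ ($c = \left(3 + \left(5 + 5\right)\right)^{2} = \left(3 + 10\right)^{2} = 13^{2} = 169$)
$y{\left(u \right)} = -6$ ($y{\left(u \right)} = \left(-1\right) 6 = -6$)
$n = -6$
$Y{\left(Z,b \right)} = 6 b$
$\sqrt{Y{\left(n,c \right)} + 271} = \sqrt{6 \cdot 169 + 271} = \sqrt{1014 + 271} = \sqrt{1285}$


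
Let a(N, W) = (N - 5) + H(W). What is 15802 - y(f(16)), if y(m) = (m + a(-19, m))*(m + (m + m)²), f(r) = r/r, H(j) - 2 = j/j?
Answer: 15902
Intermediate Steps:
H(j) = 3 (H(j) = 2 + j/j = 2 + 1 = 3)
f(r) = 1
a(N, W) = -2 + N (a(N, W) = (N - 5) + 3 = (-5 + N) + 3 = -2 + N)
y(m) = (-21 + m)*(m + 4*m²) (y(m) = (m + (-2 - 19))*(m + (m + m)²) = (m - 21)*(m + (2*m)²) = (-21 + m)*(m + 4*m²))
15802 - y(f(16)) = 15802 - (-21 - 83*1 + 4*1²) = 15802 - (-21 - 83 + 4*1) = 15802 - (-21 - 83 + 4) = 15802 - (-100) = 15802 - 1*(-100) = 15802 + 100 = 15902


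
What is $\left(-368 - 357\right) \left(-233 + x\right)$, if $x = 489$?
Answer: $-185600$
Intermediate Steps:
$\left(-368 - 357\right) \left(-233 + x\right) = \left(-368 - 357\right) \left(-233 + 489\right) = \left(-725\right) 256 = -185600$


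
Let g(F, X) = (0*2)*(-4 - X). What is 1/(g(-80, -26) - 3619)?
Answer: -1/3619 ≈ -0.00027632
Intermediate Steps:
g(F, X) = 0 (g(F, X) = 0*(-4 - X) = 0)
1/(g(-80, -26) - 3619) = 1/(0 - 3619) = 1/(-3619) = -1/3619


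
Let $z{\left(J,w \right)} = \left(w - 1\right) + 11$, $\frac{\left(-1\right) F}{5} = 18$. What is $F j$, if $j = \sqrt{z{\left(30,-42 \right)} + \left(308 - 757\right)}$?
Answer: $- 90 i \sqrt{481} \approx - 1973.9 i$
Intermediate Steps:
$F = -90$ ($F = \left(-5\right) 18 = -90$)
$z{\left(J,w \right)} = 10 + w$ ($z{\left(J,w \right)} = \left(-1 + w\right) + 11 = 10 + w$)
$j = i \sqrt{481}$ ($j = \sqrt{\left(10 - 42\right) + \left(308 - 757\right)} = \sqrt{-32 + \left(308 - 757\right)} = \sqrt{-32 - 449} = \sqrt{-481} = i \sqrt{481} \approx 21.932 i$)
$F j = - 90 i \sqrt{481}$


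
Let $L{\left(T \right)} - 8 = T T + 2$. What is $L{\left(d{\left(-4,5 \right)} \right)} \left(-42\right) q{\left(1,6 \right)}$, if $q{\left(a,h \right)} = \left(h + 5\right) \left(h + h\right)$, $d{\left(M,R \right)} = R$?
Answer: $-194040$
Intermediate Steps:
$L{\left(T \right)} = 10 + T^{2}$ ($L{\left(T \right)} = 8 + \left(T T + 2\right) = 8 + \left(T^{2} + 2\right) = 8 + \left(2 + T^{2}\right) = 10 + T^{2}$)
$q{\left(a,h \right)} = 2 h \left(5 + h\right)$ ($q{\left(a,h \right)} = \left(5 + h\right) 2 h = 2 h \left(5 + h\right)$)
$L{\left(d{\left(-4,5 \right)} \right)} \left(-42\right) q{\left(1,6 \right)} = \left(10 + 5^{2}\right) \left(-42\right) 2 \cdot 6 \left(5 + 6\right) = \left(10 + 25\right) \left(-42\right) 2 \cdot 6 \cdot 11 = 35 \left(-42\right) 132 = \left(-1470\right) 132 = -194040$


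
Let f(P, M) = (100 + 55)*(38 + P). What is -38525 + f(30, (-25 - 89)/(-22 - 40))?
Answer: -27985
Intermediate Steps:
f(P, M) = 5890 + 155*P (f(P, M) = 155*(38 + P) = 5890 + 155*P)
-38525 + f(30, (-25 - 89)/(-22 - 40)) = -38525 + (5890 + 155*30) = -38525 + (5890 + 4650) = -38525 + 10540 = -27985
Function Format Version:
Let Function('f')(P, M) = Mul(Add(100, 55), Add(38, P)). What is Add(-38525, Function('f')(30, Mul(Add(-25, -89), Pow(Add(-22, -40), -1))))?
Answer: -27985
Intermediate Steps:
Function('f')(P, M) = Add(5890, Mul(155, P)) (Function('f')(P, M) = Mul(155, Add(38, P)) = Add(5890, Mul(155, P)))
Add(-38525, Function('f')(30, Mul(Add(-25, -89), Pow(Add(-22, -40), -1)))) = Add(-38525, Add(5890, Mul(155, 30))) = Add(-38525, Add(5890, 4650)) = Add(-38525, 10540) = -27985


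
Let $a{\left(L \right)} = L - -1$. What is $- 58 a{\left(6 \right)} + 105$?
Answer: $-301$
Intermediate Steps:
$a{\left(L \right)} = 1 + L$ ($a{\left(L \right)} = L + 1 = 1 + L$)
$- 58 a{\left(6 \right)} + 105 = - 58 \left(1 + 6\right) + 105 = \left(-58\right) 7 + 105 = -406 + 105 = -301$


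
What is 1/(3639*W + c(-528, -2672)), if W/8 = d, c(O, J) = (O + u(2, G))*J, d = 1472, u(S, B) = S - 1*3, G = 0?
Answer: 1/44266352 ≈ 2.2591e-8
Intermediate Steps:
u(S, B) = -3 + S (u(S, B) = S - 3 = -3 + S)
c(O, J) = J*(-1 + O) (c(O, J) = (O + (-3 + 2))*J = (O - 1)*J = (-1 + O)*J = J*(-1 + O))
W = 11776 (W = 8*1472 = 11776)
1/(3639*W + c(-528, -2672)) = 1/(3639*11776 - 2672*(-1 - 528)) = 1/(42852864 - 2672*(-529)) = 1/(42852864 + 1413488) = 1/44266352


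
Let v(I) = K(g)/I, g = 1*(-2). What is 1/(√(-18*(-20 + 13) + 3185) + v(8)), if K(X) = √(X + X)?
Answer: 4/(I + 4*√3311) ≈ 0.017379 - 7.5504e-5*I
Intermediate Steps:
g = -2
K(X) = √2*√X (K(X) = √(2*X) = √2*√X)
v(I) = 2*I/I (v(I) = (√2*√(-2))/I = (√2*(I*√2))/I = (2*I)/I = 2*I/I)
1/(√(-18*(-20 + 13) + 3185) + v(8)) = 1/(√(-18*(-20 + 13) + 3185) + 2*I/8) = 1/(√(-18*(-7) + 3185) + 2*I*(⅛)) = 1/(√(126 + 3185) + I/4) = 1/(√3311 + I/4)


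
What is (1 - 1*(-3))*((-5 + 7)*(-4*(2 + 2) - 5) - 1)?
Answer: -172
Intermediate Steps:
(1 - 1*(-3))*((-5 + 7)*(-4*(2 + 2) - 5) - 1) = (1 + 3)*(2*(-4*4 - 5) - 1) = 4*(2*(-1*16 - 5) - 1) = 4*(2*(-16 - 5) - 1) = 4*(2*(-21) - 1) = 4*(-42 - 1) = 4*(-43) = -172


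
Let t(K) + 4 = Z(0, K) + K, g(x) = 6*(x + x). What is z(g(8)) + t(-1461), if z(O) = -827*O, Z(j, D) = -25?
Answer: -80882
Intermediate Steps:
g(x) = 12*x (g(x) = 6*(2*x) = 12*x)
t(K) = -29 + K (t(K) = -4 + (-25 + K) = -29 + K)
z(g(8)) + t(-1461) = -9924*8 + (-29 - 1461) = -827*96 - 1490 = -79392 - 1490 = -80882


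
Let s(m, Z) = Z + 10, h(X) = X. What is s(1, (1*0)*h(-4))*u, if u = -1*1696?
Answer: -16960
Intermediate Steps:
s(m, Z) = 10 + Z
u = -1696
s(1, (1*0)*h(-4))*u = (10 + (1*0)*(-4))*(-1696) = (10 + 0*(-4))*(-1696) = (10 + 0)*(-1696) = 10*(-1696) = -16960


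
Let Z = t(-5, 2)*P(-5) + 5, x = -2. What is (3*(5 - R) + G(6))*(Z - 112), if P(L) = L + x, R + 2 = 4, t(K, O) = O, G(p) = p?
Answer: -1815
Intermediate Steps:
R = 2 (R = -2 + 4 = 2)
P(L) = -2 + L (P(L) = L - 2 = -2 + L)
Z = -9 (Z = 2*(-2 - 5) + 5 = 2*(-7) + 5 = -14 + 5 = -9)
(3*(5 - R) + G(6))*(Z - 112) = (3*(5 - 1*2) + 6)*(-9 - 112) = (3*(5 - 2) + 6)*(-121) = (3*3 + 6)*(-121) = (9 + 6)*(-121) = 15*(-121) = -1815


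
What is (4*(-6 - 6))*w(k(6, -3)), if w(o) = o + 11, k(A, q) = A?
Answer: -816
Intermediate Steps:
w(o) = 11 + o
(4*(-6 - 6))*w(k(6, -3)) = (4*(-6 - 6))*(11 + 6) = (4*(-12))*17 = -48*17 = -816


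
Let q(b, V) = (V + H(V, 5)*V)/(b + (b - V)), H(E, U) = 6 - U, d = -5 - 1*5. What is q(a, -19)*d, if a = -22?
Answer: -76/5 ≈ -15.200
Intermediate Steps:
d = -10 (d = -5 - 5 = -10)
q(b, V) = 2*V/(-V + 2*b) (q(b, V) = (V + (6 - 1*5)*V)/(b + (b - V)) = (V + (6 - 5)*V)/(-V + 2*b) = (V + 1*V)/(-V + 2*b) = (V + V)/(-V + 2*b) = (2*V)/(-V + 2*b) = 2*V/(-V + 2*b))
q(a, -19)*d = (2*(-19)/(-1*(-19) + 2*(-22)))*(-10) = (2*(-19)/(19 - 44))*(-10) = (2*(-19)/(-25))*(-10) = (2*(-19)*(-1/25))*(-10) = (38/25)*(-10) = -76/5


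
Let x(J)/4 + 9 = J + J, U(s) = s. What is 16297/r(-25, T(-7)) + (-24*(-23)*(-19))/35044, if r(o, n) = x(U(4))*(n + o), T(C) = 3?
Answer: 142547281/770968 ≈ 184.89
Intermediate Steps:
x(J) = -36 + 8*J (x(J) = -36 + 4*(J + J) = -36 + 4*(2*J) = -36 + 8*J)
r(o, n) = -4*n - 4*o (r(o, n) = (-36 + 8*4)*(n + o) = (-36 + 32)*(n + o) = -4*(n + o) = -4*n - 4*o)
16297/r(-25, T(-7)) + (-24*(-23)*(-19))/35044 = 16297/(-4*3 - 4*(-25)) + (-24*(-23)*(-19))/35044 = 16297/(-12 + 100) + (552*(-19))*(1/35044) = 16297/88 - 10488*1/35044 = 16297*(1/88) - 2622/8761 = 16297/88 - 2622/8761 = 142547281/770968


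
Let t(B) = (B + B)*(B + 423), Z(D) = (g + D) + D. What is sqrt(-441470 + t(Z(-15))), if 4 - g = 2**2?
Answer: 5*I*sqrt(18602) ≈ 681.95*I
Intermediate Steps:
g = 0 (g = 4 - 1*2**2 = 4 - 1*4 = 4 - 4 = 0)
Z(D) = 2*D (Z(D) = (0 + D) + D = D + D = 2*D)
t(B) = 2*B*(423 + B) (t(B) = (2*B)*(423 + B) = 2*B*(423 + B))
sqrt(-441470 + t(Z(-15))) = sqrt(-441470 + 2*(2*(-15))*(423 + 2*(-15))) = sqrt(-441470 + 2*(-30)*(423 - 30)) = sqrt(-441470 + 2*(-30)*393) = sqrt(-441470 - 23580) = sqrt(-465050) = 5*I*sqrt(18602)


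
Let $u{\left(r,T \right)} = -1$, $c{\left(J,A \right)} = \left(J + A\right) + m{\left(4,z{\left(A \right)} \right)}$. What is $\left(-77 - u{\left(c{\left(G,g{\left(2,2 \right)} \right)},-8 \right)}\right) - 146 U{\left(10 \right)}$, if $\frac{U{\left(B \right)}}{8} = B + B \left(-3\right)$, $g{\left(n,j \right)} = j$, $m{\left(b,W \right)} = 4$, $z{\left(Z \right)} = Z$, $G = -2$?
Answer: $23284$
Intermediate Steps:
$c{\left(J,A \right)} = 4 + A + J$ ($c{\left(J,A \right)} = \left(J + A\right) + 4 = \left(A + J\right) + 4 = 4 + A + J$)
$U{\left(B \right)} = - 16 B$ ($U{\left(B \right)} = 8 \left(B + B \left(-3\right)\right) = 8 \left(B - 3 B\right) = 8 \left(- 2 B\right) = - 16 B$)
$\left(-77 - u{\left(c{\left(G,g{\left(2,2 \right)} \right)},-8 \right)}\right) - 146 U{\left(10 \right)} = \left(-77 - -1\right) - 146 \left(\left(-16\right) 10\right) = \left(-77 + 1\right) - -23360 = -76 + 23360 = 23284$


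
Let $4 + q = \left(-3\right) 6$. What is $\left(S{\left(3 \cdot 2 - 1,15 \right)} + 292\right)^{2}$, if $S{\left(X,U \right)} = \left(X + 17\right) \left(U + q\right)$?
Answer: $19044$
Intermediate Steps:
$q = -22$ ($q = -4 - 18 = -22$)
$S{\left(X,U \right)} = \left(-22 + U\right) \left(17 + X\right)$ ($S{\left(X,U \right)} = \left(X + 17\right) \left(U - 22\right) = \left(17 + X\right) \left(-22 + U\right) = \left(-22 + U\right) \left(17 + X\right)$)
$\left(S{\left(3 \cdot 2 - 1,15 \right)} + 292\right)^{2} = \left(\left(-374 - 22 \left(3 \cdot 2 - 1\right) + 17 \cdot 15 + 15 \left(3 \cdot 2 - 1\right)\right) + 292\right)^{2} = \left(\left(-374 - 22 \left(6 - 1\right) + 255 + 15 \left(6 - 1\right)\right) + 292\right)^{2} = \left(\left(-374 - 110 + 255 + 15 \cdot 5\right) + 292\right)^{2} = \left(\left(-374 - 110 + 255 + 75\right) + 292\right)^{2} = \left(-154 + 292\right)^{2} = 138^{2} = 19044$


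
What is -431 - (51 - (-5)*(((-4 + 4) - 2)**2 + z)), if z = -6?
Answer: -472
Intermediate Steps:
-431 - (51 - (-5)*(((-4 + 4) - 2)**2 + z)) = -431 - (51 - (-5)*(((-4 + 4) - 2)**2 - 6)) = -431 - (51 - (-5)*((0 - 2)**2 - 6)) = -431 - (51 - (-5)*((-2)**2 - 6)) = -431 - (51 - (-5)*(4 - 6)) = -431 - (51 - (-5)*(-2)) = -431 - (51 - 1*10) = -431 - (51 - 10) = -431 - 1*41 = -431 - 41 = -472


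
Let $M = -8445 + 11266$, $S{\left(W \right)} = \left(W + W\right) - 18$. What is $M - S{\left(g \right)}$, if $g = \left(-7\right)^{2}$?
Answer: $2741$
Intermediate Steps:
$g = 49$
$S{\left(W \right)} = -18 + 2 W$ ($S{\left(W \right)} = 2 W - 18 = -18 + 2 W$)
$M = 2821$
$M - S{\left(g \right)} = 2821 - \left(-18 + 2 \cdot 49\right) = 2821 - \left(-18 + 98\right) = 2821 - 80 = 2741$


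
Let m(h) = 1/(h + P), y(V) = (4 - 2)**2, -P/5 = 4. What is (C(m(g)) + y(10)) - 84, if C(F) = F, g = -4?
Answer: -1921/24 ≈ -80.042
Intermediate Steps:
P = -20 (P = -5*4 = -20)
y(V) = 4 (y(V) = 2**2 = 4)
m(h) = 1/(-20 + h) (m(h) = 1/(h - 20) = 1/(-20 + h))
(C(m(g)) + y(10)) - 84 = (1/(-20 - 4) + 4) - 84 = (1/(-24) + 4) - 84 = (-1/24 + 4) - 84 = 95/24 - 84 = -1921/24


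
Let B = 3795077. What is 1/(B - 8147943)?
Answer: -1/4352866 ≈ -2.2973e-7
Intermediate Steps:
1/(B - 8147943) = 1/(3795077 - 8147943) = 1/(-4352866) = -1/4352866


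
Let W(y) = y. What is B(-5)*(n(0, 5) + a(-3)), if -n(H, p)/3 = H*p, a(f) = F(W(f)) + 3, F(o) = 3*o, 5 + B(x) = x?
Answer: 60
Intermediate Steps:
B(x) = -5 + x
a(f) = 3 + 3*f (a(f) = 3*f + 3 = 3 + 3*f)
n(H, p) = -3*H*p
B(-5)*(n(0, 5) + a(-3)) = (-5 - 5)*(-3*0*5 + (3 + 3*(-3))) = -10*(0 + (3 - 9)) = -10*(0 - 6) = -10*(-6) = 60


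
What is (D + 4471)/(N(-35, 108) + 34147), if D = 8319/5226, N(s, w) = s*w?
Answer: 7791255/52899314 ≈ 0.14728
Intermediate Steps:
D = 2773/1742 (D = 8319*(1/5226) = 2773/1742 ≈ 1.5918)
(D + 4471)/(N(-35, 108) + 34147) = (2773/1742 + 4471)/(-35*108 + 34147) = 7791255/(1742*(-3780 + 34147)) = (7791255/1742)/30367 = (7791255/1742)*(1/30367) = 7791255/52899314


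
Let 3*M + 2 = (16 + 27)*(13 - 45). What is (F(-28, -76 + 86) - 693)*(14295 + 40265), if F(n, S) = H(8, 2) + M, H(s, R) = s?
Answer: -187304480/3 ≈ -6.2435e+7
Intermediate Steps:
M = -1378/3 (M = -⅔ + ((16 + 27)*(13 - 45))/3 = -⅔ + (43*(-32))/3 = -⅔ + (⅓)*(-1376) = -⅔ - 1376/3 = -1378/3 ≈ -459.33)
F(n, S) = -1354/3 (F(n, S) = 8 - 1378/3 = -1354/3)
(F(-28, -76 + 86) - 693)*(14295 + 40265) = (-1354/3 - 693)*(14295 + 40265) = -3433/3*54560 = -187304480/3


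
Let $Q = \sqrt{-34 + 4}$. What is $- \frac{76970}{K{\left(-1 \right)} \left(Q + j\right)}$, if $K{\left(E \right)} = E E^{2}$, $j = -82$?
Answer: $- \frac{3155770}{3377} - \frac{38485 i \sqrt{30}}{3377} \approx -934.49 - 62.42 i$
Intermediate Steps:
$K{\left(E \right)} = E^{3}$
$Q = i \sqrt{30}$ ($Q = \sqrt{-30} = i \sqrt{30} \approx 5.4772 i$)
$- \frac{76970}{K{\left(-1 \right)} \left(Q + j\right)} = - \frac{76970}{\left(-1\right)^{3} \left(i \sqrt{30} - 82\right)} = - \frac{76970}{\left(-1\right) \left(-82 + i \sqrt{30}\right)} = - \frac{76970}{82 - i \sqrt{30}}$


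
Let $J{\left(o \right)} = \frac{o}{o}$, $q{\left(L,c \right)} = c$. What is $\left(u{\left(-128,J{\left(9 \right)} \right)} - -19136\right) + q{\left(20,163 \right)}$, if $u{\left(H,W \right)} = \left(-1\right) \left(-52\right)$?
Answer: $19351$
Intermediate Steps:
$J{\left(o \right)} = 1$
$u{\left(H,W \right)} = 52$
$\left(u{\left(-128,J{\left(9 \right)} \right)} - -19136\right) + q{\left(20,163 \right)} = \left(52 - -19136\right) + 163 = \left(52 + 19136\right) + 163 = 19188 + 163 = 19351$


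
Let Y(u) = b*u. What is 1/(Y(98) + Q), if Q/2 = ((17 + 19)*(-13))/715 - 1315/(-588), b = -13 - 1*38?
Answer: -16170/80766503 ≈ -0.00020021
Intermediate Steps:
b = -51 (b = -13 - 38 = -51)
Y(u) = -51*u
Q = 51157/16170 (Q = 2*(((17 + 19)*(-13))/715 - 1315/(-588)) = 2*((36*(-13))*(1/715) - 1315*(-1/588)) = 2*(-468*1/715 + 1315/588) = 2*(-36/55 + 1315/588) = 2*(51157/32340) = 51157/16170 ≈ 3.1637)
1/(Y(98) + Q) = 1/(-51*98 + 51157/16170) = 1/(-4998 + 51157/16170) = 1/(-80766503/16170) = -16170/80766503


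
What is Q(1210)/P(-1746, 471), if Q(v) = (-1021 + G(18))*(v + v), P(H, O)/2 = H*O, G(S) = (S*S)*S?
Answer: -2910655/411183 ≈ -7.0787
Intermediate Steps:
G(S) = S**3 (G(S) = S**2*S = S**3)
P(H, O) = 2*H*O (P(H, O) = 2*(H*O) = 2*H*O)
Q(v) = 9622*v (Q(v) = (-1021 + 18**3)*(v + v) = (-1021 + 5832)*(2*v) = 4811*(2*v) = 9622*v)
Q(1210)/P(-1746, 471) = (9622*1210)/((2*(-1746)*471)) = 11642620/(-1644732) = 11642620*(-1/1644732) = -2910655/411183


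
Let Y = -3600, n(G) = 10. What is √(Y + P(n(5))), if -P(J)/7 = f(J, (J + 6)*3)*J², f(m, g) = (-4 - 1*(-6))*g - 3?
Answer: 10*I*√687 ≈ 262.11*I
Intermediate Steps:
f(m, g) = -3 + 2*g (f(m, g) = (-4 + 6)*g - 3 = 2*g - 3 = -3 + 2*g)
P(J) = -7*J²*(33 + 6*J) (P(J) = -7*(-3 + 2*((J + 6)*3))*J² = -7*(-3 + 2*((6 + J)*3))*J² = -7*(-3 + 2*(18 + 3*J))*J² = -7*(-3 + (36 + 6*J))*J² = -7*(33 + 6*J)*J² = -7*J²*(33 + 6*J))
√(Y + P(n(5))) = √(-3600 + 10²*(-231 - 42*10)) = √(-3600 + 100*(-231 - 420)) = √(-3600 + 100*(-651)) = √(-3600 - 65100) = √(-68700) = 10*I*√687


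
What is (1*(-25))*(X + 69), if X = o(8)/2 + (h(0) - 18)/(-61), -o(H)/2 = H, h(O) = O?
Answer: -93475/61 ≈ -1532.4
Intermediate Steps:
o(H) = -2*H
X = -470/61 (X = -2*8/2 + (0 - 18)/(-61) = -16*½ - 18*(-1/61) = -8 + 18/61 = -470/61 ≈ -7.7049)
(1*(-25))*(X + 69) = (1*(-25))*(-470/61 + 69) = -25*3739/61 = -93475/61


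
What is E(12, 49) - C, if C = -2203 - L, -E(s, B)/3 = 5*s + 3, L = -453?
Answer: 1561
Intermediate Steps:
E(s, B) = -9 - 15*s (E(s, B) = -3*(5*s + 3) = -3*(3 + 5*s) = -9 - 15*s)
C = -1750 (C = -2203 - 1*(-453) = -2203 + 453 = -1750)
E(12, 49) - C = (-9 - 15*12) - 1*(-1750) = (-9 - 180) + 1750 = -189 + 1750 = 1561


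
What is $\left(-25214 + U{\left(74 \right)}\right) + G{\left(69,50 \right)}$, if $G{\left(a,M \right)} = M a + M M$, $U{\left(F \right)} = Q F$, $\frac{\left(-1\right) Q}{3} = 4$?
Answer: $-20152$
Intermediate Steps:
$Q = -12$ ($Q = \left(-3\right) 4 = -12$)
$U{\left(F \right)} = - 12 F$
$G{\left(a,M \right)} = M^{2} + M a$ ($G{\left(a,M \right)} = M a + M^{2} = M^{2} + M a$)
$\left(-25214 + U{\left(74 \right)}\right) + G{\left(69,50 \right)} = \left(-25214 - 888\right) + 50 \left(50 + 69\right) = \left(-25214 - 888\right) + 50 \cdot 119 = -26102 + 5950 = -20152$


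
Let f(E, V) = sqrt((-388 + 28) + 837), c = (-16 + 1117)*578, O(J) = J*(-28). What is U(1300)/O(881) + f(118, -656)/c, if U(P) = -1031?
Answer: 1031/24668 + sqrt(53)/212126 ≈ 0.041829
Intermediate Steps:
O(J) = -28*J
c = 636378 (c = 1101*578 = 636378)
f(E, V) = 3*sqrt(53) (f(E, V) = sqrt(-360 + 837) = sqrt(477) = 3*sqrt(53))
U(1300)/O(881) + f(118, -656)/c = -1031/((-28*881)) + (3*sqrt(53))/636378 = -1031/(-24668) + (3*sqrt(53))*(1/636378) = -1031*(-1/24668) + sqrt(53)/212126 = 1031/24668 + sqrt(53)/212126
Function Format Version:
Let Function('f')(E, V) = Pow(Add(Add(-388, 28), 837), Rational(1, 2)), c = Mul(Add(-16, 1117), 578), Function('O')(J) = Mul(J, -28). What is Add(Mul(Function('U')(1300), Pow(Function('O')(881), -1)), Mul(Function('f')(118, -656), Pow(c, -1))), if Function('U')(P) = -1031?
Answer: Add(Rational(1031, 24668), Mul(Rational(1, 212126), Pow(53, Rational(1, 2)))) ≈ 0.041829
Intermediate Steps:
Function('O')(J) = Mul(-28, J)
c = 636378 (c = Mul(1101, 578) = 636378)
Function('f')(E, V) = Mul(3, Pow(53, Rational(1, 2))) (Function('f')(E, V) = Pow(Add(-360, 837), Rational(1, 2)) = Pow(477, Rational(1, 2)) = Mul(3, Pow(53, Rational(1, 2))))
Add(Mul(Function('U')(1300), Pow(Function('O')(881), -1)), Mul(Function('f')(118, -656), Pow(c, -1))) = Add(Mul(-1031, Pow(Mul(-28, 881), -1)), Mul(Mul(3, Pow(53, Rational(1, 2))), Pow(636378, -1))) = Add(Mul(-1031, Pow(-24668, -1)), Mul(Mul(3, Pow(53, Rational(1, 2))), Rational(1, 636378))) = Add(Mul(-1031, Rational(-1, 24668)), Mul(Rational(1, 212126), Pow(53, Rational(1, 2)))) = Add(Rational(1031, 24668), Mul(Rational(1, 212126), Pow(53, Rational(1, 2))))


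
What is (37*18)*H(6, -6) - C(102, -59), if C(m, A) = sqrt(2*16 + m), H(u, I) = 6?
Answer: 3996 - sqrt(134) ≈ 3984.4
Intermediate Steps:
C(m, A) = sqrt(32 + m)
(37*18)*H(6, -6) - C(102, -59) = (37*18)*6 - sqrt(32 + 102) = 666*6 - sqrt(134) = 3996 - sqrt(134)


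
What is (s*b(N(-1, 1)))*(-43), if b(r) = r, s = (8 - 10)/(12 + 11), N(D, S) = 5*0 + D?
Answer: -86/23 ≈ -3.7391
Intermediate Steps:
N(D, S) = D (N(D, S) = 0 + D = D)
s = -2/23 ≈ -0.086957
(s*b(N(-1, 1)))*(-43) = -2/23*(-1)*(-43) = (2/23)*(-43) = -86/23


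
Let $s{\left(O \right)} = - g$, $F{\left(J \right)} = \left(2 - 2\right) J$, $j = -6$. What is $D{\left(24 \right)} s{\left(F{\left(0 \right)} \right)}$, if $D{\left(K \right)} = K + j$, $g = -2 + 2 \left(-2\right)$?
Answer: $108$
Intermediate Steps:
$g = -6$ ($g = -2 - 4 = -6$)
$F{\left(J \right)} = 0$ ($F{\left(J \right)} = 0 J = 0$)
$s{\left(O \right)} = 6$ ($s{\left(O \right)} = \left(-1\right) \left(-6\right) = 6$)
$D{\left(K \right)} = -6 + K$ ($D{\left(K \right)} = K - 6 = -6 + K$)
$D{\left(24 \right)} s{\left(F{\left(0 \right)} \right)} = \left(-6 + 24\right) 6 = 18 \cdot 6 = 108$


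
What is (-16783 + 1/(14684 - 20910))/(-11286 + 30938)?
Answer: -6146527/7197256 ≈ -0.85401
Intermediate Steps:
(-16783 + 1/(14684 - 20910))/(-11286 + 30938) = (-16783 + 1/(-6226))/19652 = (-16783 - 1/6226)*(1/19652) = -104490959/6226*1/19652 = -6146527/7197256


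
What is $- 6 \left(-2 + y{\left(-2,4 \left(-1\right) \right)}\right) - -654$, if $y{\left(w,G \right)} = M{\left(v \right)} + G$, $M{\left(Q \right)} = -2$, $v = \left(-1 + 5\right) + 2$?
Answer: $702$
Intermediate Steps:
$v = 6$ ($v = 4 + 2 = 6$)
$y{\left(w,G \right)} = -2 + G$
$- 6 \left(-2 + y{\left(-2,4 \left(-1\right) \right)}\right) - -654 = - 6 \left(-2 + \left(-2 + 4 \left(-1\right)\right)\right) - -654 = - 6 \left(-2 - 6\right) + 654 = - 6 \left(-8\right) + 654 = \left(-1\right) \left(-48\right) + 654 = 48 + 654 = 702$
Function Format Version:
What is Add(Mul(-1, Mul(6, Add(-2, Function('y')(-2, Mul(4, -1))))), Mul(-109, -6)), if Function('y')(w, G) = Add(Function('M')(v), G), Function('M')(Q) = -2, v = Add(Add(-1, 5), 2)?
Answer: 702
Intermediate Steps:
v = 6 (v = Add(4, 2) = 6)
Function('y')(w, G) = Add(-2, G)
Add(Mul(-1, Mul(6, Add(-2, Function('y')(-2, Mul(4, -1))))), Mul(-109, -6)) = Add(Mul(-1, Mul(6, Add(-2, Add(-2, Mul(4, -1))))), Mul(-109, -6)) = Add(Mul(-1, Mul(6, Add(-2, Add(-2, -4)))), 654) = Add(Mul(-1, Mul(6, Add(-2, -6))), 654) = Add(Mul(-1, Mul(6, -8)), 654) = Add(Mul(-1, -48), 654) = Add(48, 654) = 702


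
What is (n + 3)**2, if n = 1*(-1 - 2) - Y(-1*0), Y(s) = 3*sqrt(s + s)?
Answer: 0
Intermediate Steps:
Y(s) = 3*sqrt(2)*sqrt(s) (Y(s) = 3*sqrt(2*s) = 3*(sqrt(2)*sqrt(s)) = 3*sqrt(2)*sqrt(s))
n = -3 (n = 1*(-1 - 2) - 3*sqrt(2)*sqrt(-1*0) = 1*(-3) - 3*sqrt(2)*sqrt(0) = -3 - 3*sqrt(2)*0 = -3 - 1*0 = -3 + 0 = -3)
(n + 3)**2 = (-3 + 3)**2 = 0**2 = 0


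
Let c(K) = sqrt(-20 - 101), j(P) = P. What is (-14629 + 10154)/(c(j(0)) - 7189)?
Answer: 32170775/51681842 + 49225*I/51681842 ≈ 0.62248 + 0.00095246*I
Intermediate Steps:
c(K) = 11*I (c(K) = sqrt(-121) = 11*I)
(-14629 + 10154)/(c(j(0)) - 7189) = (-14629 + 10154)/(11*I - 7189) = -4475*(-7189 - 11*I)/51681842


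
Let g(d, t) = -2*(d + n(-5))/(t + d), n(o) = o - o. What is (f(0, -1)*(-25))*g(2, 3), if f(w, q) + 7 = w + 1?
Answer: -120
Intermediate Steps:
n(o) = 0
f(w, q) = -6 + w (f(w, q) = -7 + (w + 1) = -7 + (1 + w) = -6 + w)
g(d, t) = -2*d/(d + t) (g(d, t) = -2*(d + 0)/(t + d) = -2*d/(d + t))
(f(0, -1)*(-25))*g(2, 3) = ((-6 + 0)*(-25))*(-2*2/(2 + 3)) = (-6*(-25))*(-2*2/5) = 150*(-2*2*1/5) = 150*(-4/5) = -120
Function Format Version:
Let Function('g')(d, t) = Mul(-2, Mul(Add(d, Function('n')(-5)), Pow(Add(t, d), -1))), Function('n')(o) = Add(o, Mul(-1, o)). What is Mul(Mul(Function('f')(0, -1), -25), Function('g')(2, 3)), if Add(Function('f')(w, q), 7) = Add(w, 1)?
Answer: -120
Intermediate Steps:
Function('n')(o) = 0
Function('f')(w, q) = Add(-6, w) (Function('f')(w, q) = Add(-7, Add(w, 1)) = Add(-7, Add(1, w)) = Add(-6, w))
Function('g')(d, t) = Mul(-2, d, Pow(Add(d, t), -1)) (Function('g')(d, t) = Mul(-2, Mul(Add(d, 0), Pow(Add(t, d), -1))) = Mul(-2, Mul(d, Pow(Add(d, t), -1))) = Mul(-2, d, Pow(Add(d, t), -1)))
Mul(Mul(Function('f')(0, -1), -25), Function('g')(2, 3)) = Mul(Mul(Add(-6, 0), -25), Mul(-2, 2, Pow(Add(2, 3), -1))) = Mul(Mul(-6, -25), Mul(-2, 2, Pow(5, -1))) = Mul(150, Mul(-2, 2, Rational(1, 5))) = Mul(150, Rational(-4, 5)) = -120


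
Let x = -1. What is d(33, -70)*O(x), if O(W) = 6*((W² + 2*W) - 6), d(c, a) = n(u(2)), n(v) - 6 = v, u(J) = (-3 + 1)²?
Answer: -420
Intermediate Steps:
u(J) = 4 (u(J) = (-2)² = 4)
n(v) = 6 + v
d(c, a) = 10 (d(c, a) = 6 + 4 = 10)
O(W) = -36 + 6*W² + 12*W (O(W) = 6*(-6 + W² + 2*W) = -36 + 6*W² + 12*W)
d(33, -70)*O(x) = 10*(-36 + 6*(-1)² + 12*(-1)) = 10*(-36 + 6*1 - 12) = 10*(-36 + 6 - 12) = 10*(-42) = -420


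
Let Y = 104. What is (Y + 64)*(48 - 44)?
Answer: 672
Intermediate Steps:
(Y + 64)*(48 - 44) = (104 + 64)*(48 - 44) = 168*4 = 672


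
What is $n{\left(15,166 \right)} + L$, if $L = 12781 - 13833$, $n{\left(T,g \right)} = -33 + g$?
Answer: $-919$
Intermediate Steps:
$L = -1052$ ($L = 12781 - 13833 = -1052$)
$n{\left(15,166 \right)} + L = \left(-33 + 166\right) - 1052 = 133 - 1052 = -919$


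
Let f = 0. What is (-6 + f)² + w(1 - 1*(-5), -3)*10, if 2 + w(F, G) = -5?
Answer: -34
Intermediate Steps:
w(F, G) = -7 (w(F, G) = -2 - 5 = -7)
(-6 + f)² + w(1 - 1*(-5), -3)*10 = (-6 + 0)² - 7*10 = (-6)² - 70 = 36 - 70 = -34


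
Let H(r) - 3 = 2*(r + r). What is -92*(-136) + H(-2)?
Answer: 12507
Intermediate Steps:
H(r) = 3 + 4*r (H(r) = 3 + 2*(r + r) = 3 + 2*(2*r) = 3 + 4*r)
-92*(-136) + H(-2) = -92*(-136) + (3 + 4*(-2)) = 12512 + (3 - 8) = 12512 - 5 = 12507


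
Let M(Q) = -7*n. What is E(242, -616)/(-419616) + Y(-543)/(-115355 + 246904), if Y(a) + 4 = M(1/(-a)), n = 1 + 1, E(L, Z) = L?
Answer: -19693973/27600032592 ≈ -0.00071355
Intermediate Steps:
n = 2
M(Q) = -14 (M(Q) = -7*2 = -14)
Y(a) = -18 (Y(a) = -4 - 14 = -18)
E(242, -616)/(-419616) + Y(-543)/(-115355 + 246904) = 242/(-419616) - 18/(-115355 + 246904) = 242*(-1/419616) - 18/131549 = -121/209808 - 18*1/131549 = -121/209808 - 18/131549 = -19693973/27600032592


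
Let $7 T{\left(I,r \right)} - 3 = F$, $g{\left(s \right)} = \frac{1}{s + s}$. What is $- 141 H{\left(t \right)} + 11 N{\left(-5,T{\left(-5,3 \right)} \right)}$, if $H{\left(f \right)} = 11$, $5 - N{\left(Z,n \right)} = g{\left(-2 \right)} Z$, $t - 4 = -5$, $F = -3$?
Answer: $- \frac{6039}{4} \approx -1509.8$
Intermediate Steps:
$g{\left(s \right)} = \frac{1}{2 s}$
$T{\left(I,r \right)} = 0$ ($T{\left(I,r \right)} = \frac{3}{7} + \frac{1}{7} \left(-3\right) = \frac{3}{7} - \frac{3}{7} = 0$)
$t = -1$ ($t = 4 - 5 = -1$)
$N{\left(Z,n \right)} = 5 + \frac{Z}{4}$ ($N{\left(Z,n \right)} = 5 - \frac{1}{2 \left(-2\right)} Z = 5 - \frac{1}{2} \left(- \frac{1}{2}\right) Z = 5 - - \frac{Z}{4} = 5 + \frac{Z}{4}$)
$- 141 H{\left(t \right)} + 11 N{\left(-5,T{\left(-5,3 \right)} \right)} = \left(-141\right) 11 + 11 \left(5 + \frac{1}{4} \left(-5\right)\right) = -1551 + 11 \left(5 - \frac{5}{4}\right) = -1551 + 11 \cdot \frac{15}{4} = -1551 + \frac{165}{4} = - \frac{6039}{4}$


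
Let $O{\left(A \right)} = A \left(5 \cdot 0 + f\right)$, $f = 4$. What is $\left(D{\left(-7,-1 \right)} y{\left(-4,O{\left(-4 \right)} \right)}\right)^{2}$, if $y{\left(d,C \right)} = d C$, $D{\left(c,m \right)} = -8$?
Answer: $262144$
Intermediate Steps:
$O{\left(A \right)} = 4 A$ ($O{\left(A \right)} = A \left(5 \cdot 0 + 4\right) = A \left(0 + 4\right) = A 4 = 4 A$)
$y{\left(d,C \right)} = C d$
$\left(D{\left(-7,-1 \right)} y{\left(-4,O{\left(-4 \right)} \right)}\right)^{2} = \left(- 8 \cdot 4 \left(-4\right) \left(-4\right)\right)^{2} = \left(- 8 \left(\left(-16\right) \left(-4\right)\right)\right)^{2} = \left(\left(-8\right) 64\right)^{2} = \left(-512\right)^{2} = 262144$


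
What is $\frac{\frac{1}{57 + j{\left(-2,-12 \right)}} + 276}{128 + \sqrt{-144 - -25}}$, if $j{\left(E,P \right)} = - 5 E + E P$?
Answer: $\frac{3214976}{1501773} - \frac{25117 i \sqrt{119}}{1501773} \approx 2.1408 - 0.18245 i$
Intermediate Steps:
$\frac{\frac{1}{57 + j{\left(-2,-12 \right)}} + 276}{128 + \sqrt{-144 - -25}} = \frac{\frac{1}{57 - 2 \left(-5 - 12\right)} + 276}{128 + \sqrt{-144 - -25}} = \frac{\frac{1}{57 - -34} + 276}{128 + \sqrt{-144 + \left(-90 + 115\right)}} = \frac{\frac{1}{57 + 34} + 276}{128 + \sqrt{-144 + 25}} = \frac{\frac{1}{91} + 276}{128 + \sqrt{-119}} = \frac{\frac{1}{91} + 276}{128 + i \sqrt{119}} = \frac{25117}{91 \left(128 + i \sqrt{119}\right)}$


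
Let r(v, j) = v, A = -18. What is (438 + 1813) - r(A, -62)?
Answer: 2269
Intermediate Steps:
(438 + 1813) - r(A, -62) = (438 + 1813) - 1*(-18) = 2251 + 18 = 2269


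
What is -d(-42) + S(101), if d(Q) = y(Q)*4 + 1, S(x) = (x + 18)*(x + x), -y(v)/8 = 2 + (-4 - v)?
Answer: 25317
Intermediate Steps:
y(v) = 16 + 8*v (y(v) = -8*(2 + (-4 - v)) = -8*(-2 - v) = 16 + 8*v)
S(x) = 2*x*(18 + x) (S(x) = (18 + x)*(2*x) = 2*x*(18 + x))
d(Q) = 65 + 32*Q (d(Q) = (16 + 8*Q)*4 + 1 = (64 + 32*Q) + 1 = 65 + 32*Q)
-d(-42) + S(101) = -(65 + 32*(-42)) + 2*101*(18 + 101) = -(65 - 1344) + 2*101*119 = -1*(-1279) + 24038 = 1279 + 24038 = 25317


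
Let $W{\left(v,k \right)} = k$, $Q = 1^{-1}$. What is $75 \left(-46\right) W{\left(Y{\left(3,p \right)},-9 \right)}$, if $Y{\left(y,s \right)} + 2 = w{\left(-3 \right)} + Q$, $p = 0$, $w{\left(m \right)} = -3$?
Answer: $31050$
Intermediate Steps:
$Q = 1$
$Y{\left(y,s \right)} = -4$ ($Y{\left(y,s \right)} = -2 + \left(-3 + 1\right) = -2 - 2 = -4$)
$75 \left(-46\right) W{\left(Y{\left(3,p \right)},-9 \right)} = 75 \left(-46\right) \left(-9\right) = \left(-3450\right) \left(-9\right) = 31050$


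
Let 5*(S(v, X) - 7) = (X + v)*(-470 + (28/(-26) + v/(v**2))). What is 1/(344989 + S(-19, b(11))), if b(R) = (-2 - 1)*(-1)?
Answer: 1235/427931964 ≈ 2.8860e-6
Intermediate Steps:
b(R) = 3 (b(R) = -3*(-1) = 3)
S(v, X) = 7 + (-6124/13 + 1/v)*(X + v)/5 (S(v, X) = 7 + ((X + v)*(-470 + (28/(-26) + v/(v**2))))/5 = 7 + ((X + v)*(-470 + (28*(-1/26) + v/v**2)))/5 = 7 + ((X + v)*(-470 + (-14/13 + 1/v)))/5 = 7 + ((X + v)*(-6124/13 + 1/v))/5 = 7 + ((-6124/13 + 1/v)*(X + v))/5 = 7 + (-6124/13 + 1/v)*(X + v)/5)
1/(344989 + S(-19, b(11))) = 1/(344989 + (1/65)*(13*3 - 4*(-19)*(-117 + 1531*3 + 1531*(-19)))/(-19)) = 1/(344989 + (1/65)*(-1/19)*(39 - 4*(-19)*(-117 + 4593 - 29089))) = 1/(344989 + (1/65)*(-1/19)*(39 - 4*(-19)*(-24613))) = 1/(344989 + (1/65)*(-1/19)*(39 - 1870588)) = 1/(344989 + (1/65)*(-1/19)*(-1870549)) = 1/(344989 + 1870549/1235) = 1/(427931964/1235) = 1235/427931964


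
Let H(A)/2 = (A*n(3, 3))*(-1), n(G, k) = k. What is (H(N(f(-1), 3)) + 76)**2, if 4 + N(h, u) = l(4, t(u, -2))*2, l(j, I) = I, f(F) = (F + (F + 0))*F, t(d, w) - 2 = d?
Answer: 1600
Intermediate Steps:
t(d, w) = 2 + d
f(F) = 2*F**2 (f(F) = (F + F)*F = (2*F)*F = 2*F**2)
N(h, u) = 2*u (N(h, u) = -4 + (2 + u)*2 = -4 + (4 + 2*u) = 2*u)
H(A) = -6*A (H(A) = 2*((A*3)*(-1)) = 2*((3*A)*(-1)) = 2*(-3*A) = -6*A)
(H(N(f(-1), 3)) + 76)**2 = (-12*3 + 76)**2 = (-6*6 + 76)**2 = (-36 + 76)**2 = 40**2 = 1600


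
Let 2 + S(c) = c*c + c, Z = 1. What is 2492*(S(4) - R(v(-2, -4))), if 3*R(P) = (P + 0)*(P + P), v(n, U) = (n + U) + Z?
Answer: 9968/3 ≈ 3322.7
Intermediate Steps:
v(n, U) = 1 + U + n (v(n, U) = (n + U) + 1 = (U + n) + 1 = 1 + U + n)
S(c) = -2 + c + c² (S(c) = -2 + (c*c + c) = -2 + (c² + c) = -2 + (c + c²) = -2 + c + c²)
R(P) = 2*P²/3 (R(P) = ((P + 0)*(P + P))/3 = (P*(2*P))/3 = (2*P²)/3 = 2*P²/3)
2492*(S(4) - R(v(-2, -4))) = 2492*((-2 + 4 + 4²) - 2*(1 - 4 - 2)²/3) = 2492*((-2 + 4 + 16) - 2*(-5)²/3) = 2492*(18 - 2*25/3) = 2492*(18 - 1*50/3) = 2492*(18 - 50/3) = 2492*(4/3) = 9968/3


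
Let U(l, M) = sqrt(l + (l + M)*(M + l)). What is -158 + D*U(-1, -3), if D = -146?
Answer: -158 - 146*sqrt(15) ≈ -723.46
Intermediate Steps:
U(l, M) = sqrt(l + (M + l)**2) (U(l, M) = sqrt(l + (M + l)*(M + l)) = sqrt(l + (M + l)**2))
-158 + D*U(-1, -3) = -158 - 146*sqrt(-1 + (-3 - 1)**2) = -158 - 146*sqrt(-1 + (-4)**2) = -158 - 146*sqrt(-1 + 16) = -158 - 146*sqrt(15)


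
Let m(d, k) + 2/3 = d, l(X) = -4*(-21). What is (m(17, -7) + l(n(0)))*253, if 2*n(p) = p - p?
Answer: 76153/3 ≈ 25384.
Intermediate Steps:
n(p) = 0 (n(p) = (p - p)/2 = (1/2)*0 = 0)
l(X) = 84
m(d, k) = -2/3 + d
(m(17, -7) + l(n(0)))*253 = ((-2/3 + 17) + 84)*253 = (49/3 + 84)*253 = (301/3)*253 = 76153/3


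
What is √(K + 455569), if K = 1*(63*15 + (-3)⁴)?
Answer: √456595 ≈ 675.72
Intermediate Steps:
K = 1026 (K = 1*(945 + 81) = 1*1026 = 1026)
√(K + 455569) = √(1026 + 455569) = √456595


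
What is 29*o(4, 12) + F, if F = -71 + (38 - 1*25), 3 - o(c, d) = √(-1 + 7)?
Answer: 29 - 29*√6 ≈ -42.035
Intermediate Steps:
o(c, d) = 3 - √6 (o(c, d) = 3 - √(-1 + 7) = 3 - √6)
F = -58 (F = -71 + (38 - 25) = -71 + 13 = -58)
29*o(4, 12) + F = 29*(3 - √6) - 58 = (87 - 29*√6) - 58 = 29 - 29*√6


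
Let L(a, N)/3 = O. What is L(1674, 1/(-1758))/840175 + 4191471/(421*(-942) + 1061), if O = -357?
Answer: -503141821488/47472408025 ≈ -10.599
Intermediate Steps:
L(a, N) = -1071 (L(a, N) = 3*(-357) = -1071)
L(1674, 1/(-1758))/840175 + 4191471/(421*(-942) + 1061) = -1071/840175 + 4191471/(421*(-942) + 1061) = -1071*1/840175 + 4191471/(-396582 + 1061) = -153/120025 + 4191471/(-395521) = -153/120025 + 4191471*(-1/395521) = -153/120025 - 4191471/395521 = -503141821488/47472408025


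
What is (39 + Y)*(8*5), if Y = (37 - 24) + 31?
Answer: 3320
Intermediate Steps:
Y = 44 (Y = 13 + 31 = 44)
(39 + Y)*(8*5) = (39 + 44)*(8*5) = 83*40 = 3320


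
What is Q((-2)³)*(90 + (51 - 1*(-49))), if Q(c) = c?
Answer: -1520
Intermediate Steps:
Q((-2)³)*(90 + (51 - 1*(-49))) = (-2)³*(90 + (51 - 1*(-49))) = -8*(90 + (51 + 49)) = -8*(90 + 100) = -8*190 = -1520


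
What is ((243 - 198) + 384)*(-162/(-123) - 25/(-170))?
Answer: 875589/1394 ≈ 628.11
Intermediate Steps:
((243 - 198) + 384)*(-162/(-123) - 25/(-170)) = (45 + 384)*(-162*(-1/123) - 25*(-1/170)) = 429*(54/41 + 5/34) = 429*(2041/1394) = 875589/1394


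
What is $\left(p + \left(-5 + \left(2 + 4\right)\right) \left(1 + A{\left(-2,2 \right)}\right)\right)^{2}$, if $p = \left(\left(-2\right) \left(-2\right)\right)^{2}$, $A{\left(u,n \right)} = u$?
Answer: $225$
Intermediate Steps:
$p = 16$ ($p = 4^{2} = 16$)
$\left(p + \left(-5 + \left(2 + 4\right)\right) \left(1 + A{\left(-2,2 \right)}\right)\right)^{2} = \left(16 + \left(-5 + \left(2 + 4\right)\right) \left(1 - 2\right)\right)^{2} = \left(16 + \left(-5 + 6\right) \left(-1\right)\right)^{2} = \left(16 + 1 \left(-1\right)\right)^{2} = \left(16 - 1\right)^{2} = 15^{2} = 225$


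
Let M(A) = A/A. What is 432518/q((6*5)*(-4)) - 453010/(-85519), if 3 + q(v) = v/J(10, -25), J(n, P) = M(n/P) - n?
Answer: 110979563836/2651089 ≈ 41862.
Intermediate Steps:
M(A) = 1
J(n, P) = 1 - n
q(v) = -3 - v/9 (q(v) = -3 + v/(1 - 1*10) = -3 + v/(1 - 10) = -3 + v/(-9) = -3 + v*(-⅑) = -3 - v/9)
432518/q((6*5)*(-4)) - 453010/(-85519) = 432518/(-3 - 6*5*(-4)/9) - 453010/(-85519) = 432518/(-3 - 10*(-4)/3) - 453010*(-1/85519) = 432518/(-3 - ⅑*(-120)) + 453010/85519 = 432518/(-3 + 40/3) + 453010/85519 = 432518/(31/3) + 453010/85519 = 432518*(3/31) + 453010/85519 = 1297554/31 + 453010/85519 = 110979563836/2651089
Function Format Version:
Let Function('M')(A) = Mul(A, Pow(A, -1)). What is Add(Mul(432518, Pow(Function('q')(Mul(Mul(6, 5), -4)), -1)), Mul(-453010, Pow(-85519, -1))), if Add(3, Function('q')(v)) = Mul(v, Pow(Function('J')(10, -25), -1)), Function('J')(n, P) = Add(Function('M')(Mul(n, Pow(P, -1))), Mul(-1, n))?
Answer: Rational(110979563836, 2651089) ≈ 41862.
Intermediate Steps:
Function('M')(A) = 1
Function('J')(n, P) = Add(1, Mul(-1, n))
Function('q')(v) = Add(-3, Mul(Rational(-1, 9), v)) (Function('q')(v) = Add(-3, Mul(v, Pow(Add(1, Mul(-1, 10)), -1))) = Add(-3, Mul(v, Pow(Add(1, -10), -1))) = Add(-3, Mul(v, Pow(-9, -1))) = Add(-3, Mul(v, Rational(-1, 9))) = Add(-3, Mul(Rational(-1, 9), v)))
Add(Mul(432518, Pow(Function('q')(Mul(Mul(6, 5), -4)), -1)), Mul(-453010, Pow(-85519, -1))) = Add(Mul(432518, Pow(Add(-3, Mul(Rational(-1, 9), Mul(Mul(6, 5), -4))), -1)), Mul(-453010, Pow(-85519, -1))) = Add(Mul(432518, Pow(Add(-3, Mul(Rational(-1, 9), Mul(30, -4))), -1)), Mul(-453010, Rational(-1, 85519))) = Add(Mul(432518, Pow(Add(-3, Mul(Rational(-1, 9), -120)), -1)), Rational(453010, 85519)) = Add(Mul(432518, Pow(Add(-3, Rational(40, 3)), -1)), Rational(453010, 85519)) = Add(Mul(432518, Pow(Rational(31, 3), -1)), Rational(453010, 85519)) = Add(Mul(432518, Rational(3, 31)), Rational(453010, 85519)) = Add(Rational(1297554, 31), Rational(453010, 85519)) = Rational(110979563836, 2651089)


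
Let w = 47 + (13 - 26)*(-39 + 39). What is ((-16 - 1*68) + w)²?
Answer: 1369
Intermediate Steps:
w = 47 (w = 47 - 13*0 = 47 + 0 = 47)
((-16 - 1*68) + w)² = ((-16 - 1*68) + 47)² = ((-16 - 68) + 47)² = (-84 + 47)² = (-37)² = 1369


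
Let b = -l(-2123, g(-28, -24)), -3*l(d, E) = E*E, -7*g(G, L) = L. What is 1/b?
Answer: 49/192 ≈ 0.25521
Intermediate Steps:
g(G, L) = -L/7
l(d, E) = -E²/3 (l(d, E) = -E*E/3 = -E²/3)
b = 192/49 (b = -(-1)*(-⅐*(-24))²/3 = -(-1)*(24/7)²/3 = -(-1)*576/(3*49) = -1*(-192/49) = 192/49 ≈ 3.9184)
1/b = 1/(192/49) = 49/192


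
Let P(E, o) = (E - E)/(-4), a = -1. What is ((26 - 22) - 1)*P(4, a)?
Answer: 0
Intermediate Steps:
P(E, o) = 0 (P(E, o) = 0*(-1/4) = 0)
((26 - 22) - 1)*P(4, a) = ((26 - 22) - 1)*0 = (4 - 1)*0 = 3*0 = 0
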